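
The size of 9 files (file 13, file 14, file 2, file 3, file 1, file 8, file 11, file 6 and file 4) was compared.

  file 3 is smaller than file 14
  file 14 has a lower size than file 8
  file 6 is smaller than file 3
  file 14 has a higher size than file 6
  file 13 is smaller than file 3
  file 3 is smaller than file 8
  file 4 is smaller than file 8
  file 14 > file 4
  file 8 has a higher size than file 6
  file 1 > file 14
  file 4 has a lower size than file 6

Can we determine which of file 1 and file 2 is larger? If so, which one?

undetermined

Following every chain through file 2: nothing is chained to file 2.
file 1 is not reached, and no chain runs the other way from file 1 to file 2.
So the given relations leave the order of file 2 and file 1 undetermined.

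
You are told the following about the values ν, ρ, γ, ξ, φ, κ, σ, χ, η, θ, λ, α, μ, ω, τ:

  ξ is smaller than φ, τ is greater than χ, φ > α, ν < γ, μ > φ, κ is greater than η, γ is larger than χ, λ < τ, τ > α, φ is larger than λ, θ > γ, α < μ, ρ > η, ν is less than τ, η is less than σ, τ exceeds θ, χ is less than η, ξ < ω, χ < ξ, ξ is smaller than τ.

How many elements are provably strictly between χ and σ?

1

Chaining upward from χ reaches: η, ξ, φ, κ, γ, θ, ω, μ, τ, ρ.
Chaining downward from σ reaches: η.
Strictly between χ and σ are those in both lists: η — 1 element.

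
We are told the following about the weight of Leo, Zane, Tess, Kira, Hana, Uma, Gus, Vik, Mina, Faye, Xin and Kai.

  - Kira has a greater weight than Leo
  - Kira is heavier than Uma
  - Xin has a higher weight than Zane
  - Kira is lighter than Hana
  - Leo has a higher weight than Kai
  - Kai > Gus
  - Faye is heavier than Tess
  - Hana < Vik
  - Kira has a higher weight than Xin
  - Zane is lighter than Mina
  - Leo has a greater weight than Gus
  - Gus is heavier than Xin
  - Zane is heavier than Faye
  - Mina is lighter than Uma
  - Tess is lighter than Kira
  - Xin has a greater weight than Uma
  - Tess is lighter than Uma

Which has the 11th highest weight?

Faye

Chaining the given pairs: Tess < Faye < Zane < Mina < Uma < Xin < Gus < Kai < Leo < Kira < Hana < Vik.
The 11th largest is Faye.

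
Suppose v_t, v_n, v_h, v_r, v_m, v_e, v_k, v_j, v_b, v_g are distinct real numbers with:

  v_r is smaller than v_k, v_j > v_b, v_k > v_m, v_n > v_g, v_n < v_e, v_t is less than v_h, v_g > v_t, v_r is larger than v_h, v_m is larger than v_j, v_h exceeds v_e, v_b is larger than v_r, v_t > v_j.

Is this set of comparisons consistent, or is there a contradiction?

Chaining the given relations yields v_t < v_g < v_n < v_e < v_h < v_r < v_b < v_j, so v_t < v_j. But one relation states v_j < v_t. These cannot both hold.

inconsistent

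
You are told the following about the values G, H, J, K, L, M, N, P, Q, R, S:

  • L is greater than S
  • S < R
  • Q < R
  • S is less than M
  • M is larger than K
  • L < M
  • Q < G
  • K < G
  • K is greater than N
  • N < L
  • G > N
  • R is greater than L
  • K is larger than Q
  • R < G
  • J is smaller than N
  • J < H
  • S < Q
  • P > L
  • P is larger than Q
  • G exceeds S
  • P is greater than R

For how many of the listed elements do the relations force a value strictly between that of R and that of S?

Chaining upward from S reaches: Q, L, K, M, P, G.
Chaining downward from R reaches: J, N, Q, L.
Strictly between S and R are those in both lists: Q, L — 2 elements.

2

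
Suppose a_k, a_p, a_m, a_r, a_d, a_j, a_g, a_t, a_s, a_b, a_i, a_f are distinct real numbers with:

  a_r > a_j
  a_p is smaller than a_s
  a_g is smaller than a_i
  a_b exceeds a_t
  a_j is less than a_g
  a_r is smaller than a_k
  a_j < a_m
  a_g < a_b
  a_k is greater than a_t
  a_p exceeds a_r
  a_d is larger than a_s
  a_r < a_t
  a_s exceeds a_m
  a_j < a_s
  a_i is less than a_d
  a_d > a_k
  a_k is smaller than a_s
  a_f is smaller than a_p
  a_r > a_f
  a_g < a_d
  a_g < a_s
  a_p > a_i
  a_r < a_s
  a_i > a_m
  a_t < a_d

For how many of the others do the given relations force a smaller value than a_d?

10

From a_d the given relations immediately reach a_g, a_t, a_i, a_k, a_s.
From those, a_j, a_m, a_r, a_p — 9 in total.
From those, a_f — 10 in total.
No other element is forced below a_d by the given relations, so the count is 10.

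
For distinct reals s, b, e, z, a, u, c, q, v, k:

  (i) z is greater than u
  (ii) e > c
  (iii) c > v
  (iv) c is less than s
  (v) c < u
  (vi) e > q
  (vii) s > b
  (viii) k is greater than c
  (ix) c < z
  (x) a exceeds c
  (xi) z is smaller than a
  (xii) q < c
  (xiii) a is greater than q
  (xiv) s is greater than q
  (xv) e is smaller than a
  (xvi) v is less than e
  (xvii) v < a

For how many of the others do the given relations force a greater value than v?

7

The elements the relations force above v are c, u, e, k, s, z, a — no chain reaches any other.
That is 7.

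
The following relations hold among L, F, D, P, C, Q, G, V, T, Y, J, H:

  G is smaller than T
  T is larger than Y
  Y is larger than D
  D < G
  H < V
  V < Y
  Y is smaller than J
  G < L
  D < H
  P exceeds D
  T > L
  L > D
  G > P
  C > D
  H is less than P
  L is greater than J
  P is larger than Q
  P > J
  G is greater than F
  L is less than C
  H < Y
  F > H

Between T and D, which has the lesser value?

D

The relevant relations are D < H; H < V; V < Y; Y < J; J < P; P < G; G < L; L < T.
Chaining these gives D < H < V < Y < J < P < G < L < T.
So D < T; D is the smaller of the two.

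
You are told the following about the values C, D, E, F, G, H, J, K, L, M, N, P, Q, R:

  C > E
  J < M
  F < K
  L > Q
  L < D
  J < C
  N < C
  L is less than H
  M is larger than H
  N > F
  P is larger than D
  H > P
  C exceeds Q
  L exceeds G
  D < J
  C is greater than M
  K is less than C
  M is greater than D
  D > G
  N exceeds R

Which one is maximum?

Chaining downward from C: directly below it, Q, J, N, K, E, M; then F, R, D, H; then G, L, P.
That covers every other element, and nothing is given above C, so C is the maximum.

C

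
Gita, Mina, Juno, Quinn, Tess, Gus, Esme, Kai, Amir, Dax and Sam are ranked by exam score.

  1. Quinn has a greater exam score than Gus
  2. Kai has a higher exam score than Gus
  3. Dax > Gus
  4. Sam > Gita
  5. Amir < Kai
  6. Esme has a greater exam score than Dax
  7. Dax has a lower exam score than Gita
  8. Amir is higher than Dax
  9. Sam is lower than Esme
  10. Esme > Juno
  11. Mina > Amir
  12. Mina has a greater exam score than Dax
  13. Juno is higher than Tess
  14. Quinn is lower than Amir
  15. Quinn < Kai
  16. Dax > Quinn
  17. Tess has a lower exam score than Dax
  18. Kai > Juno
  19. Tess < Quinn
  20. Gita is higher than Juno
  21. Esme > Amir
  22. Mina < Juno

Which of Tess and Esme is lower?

Tess < Dax and Dax < Amir give Tess < Amir.
Then Amir < Mina extends the chain to Mina.
With Mina < Juno: Tess < Dax < Amir < Mina < Juno.
With Juno < Gita: Tess < Dax < Amir < Mina < Juno < Gita.
With Gita < Sam: Tess < Dax < Amir < Mina < Juno < Gita < Sam.
Then Sam < Esme extends the chain to Esme.
So Tess < Esme; Tess is the lower of the two.

Tess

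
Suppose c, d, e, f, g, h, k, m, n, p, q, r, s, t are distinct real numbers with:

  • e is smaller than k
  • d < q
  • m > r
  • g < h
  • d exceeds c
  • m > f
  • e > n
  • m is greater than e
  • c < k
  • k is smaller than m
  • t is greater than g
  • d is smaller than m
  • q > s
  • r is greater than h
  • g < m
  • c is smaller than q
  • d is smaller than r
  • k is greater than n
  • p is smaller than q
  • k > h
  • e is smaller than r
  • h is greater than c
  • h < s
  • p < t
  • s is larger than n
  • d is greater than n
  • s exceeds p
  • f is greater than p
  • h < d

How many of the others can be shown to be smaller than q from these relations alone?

Directly below q: c, p, d, s.
One step further: h, n (6 so far).
One step further: g (7 so far).
Nothing else is reachable below q; 7 in all.

7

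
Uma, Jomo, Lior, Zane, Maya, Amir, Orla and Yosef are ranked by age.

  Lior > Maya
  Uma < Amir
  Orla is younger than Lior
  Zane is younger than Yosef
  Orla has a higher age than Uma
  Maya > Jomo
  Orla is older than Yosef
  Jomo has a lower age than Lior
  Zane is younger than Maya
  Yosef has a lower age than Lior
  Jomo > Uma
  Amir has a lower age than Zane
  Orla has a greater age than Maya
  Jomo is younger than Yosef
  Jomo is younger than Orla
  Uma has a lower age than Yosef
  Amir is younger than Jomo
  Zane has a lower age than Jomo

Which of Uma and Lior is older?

Uma < Amir < Zane < Jomo < Yosef < Orla < Lior, by transitivity through Amir, Zane, Jomo, Yosef, Orla.
So Uma < Lior; Lior is the older of the two.

Lior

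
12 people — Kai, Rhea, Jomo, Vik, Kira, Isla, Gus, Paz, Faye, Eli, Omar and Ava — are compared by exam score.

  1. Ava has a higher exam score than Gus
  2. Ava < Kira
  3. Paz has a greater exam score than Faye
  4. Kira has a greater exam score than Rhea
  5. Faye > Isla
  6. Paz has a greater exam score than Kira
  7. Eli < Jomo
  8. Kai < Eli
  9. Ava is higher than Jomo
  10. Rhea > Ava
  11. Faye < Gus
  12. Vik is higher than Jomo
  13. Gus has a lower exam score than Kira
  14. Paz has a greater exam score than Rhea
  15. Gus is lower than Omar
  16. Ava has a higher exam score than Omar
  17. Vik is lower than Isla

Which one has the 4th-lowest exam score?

The consecutive relations fix a unique order: Kai < Eli < Jomo < Vik < Isla < Faye < Gus < Omar < Ava < Rhea < Kira < Paz.
Counting 4 from the smallest end gives Vik.

Vik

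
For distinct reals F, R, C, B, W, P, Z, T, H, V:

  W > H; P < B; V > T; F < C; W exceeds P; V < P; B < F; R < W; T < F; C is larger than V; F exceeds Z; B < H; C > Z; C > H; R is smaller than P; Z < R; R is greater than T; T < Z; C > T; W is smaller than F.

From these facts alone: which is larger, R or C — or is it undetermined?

C

R < P < B < H < W < F < C, by transitivity through P, B, H, W, F.
So C is larger.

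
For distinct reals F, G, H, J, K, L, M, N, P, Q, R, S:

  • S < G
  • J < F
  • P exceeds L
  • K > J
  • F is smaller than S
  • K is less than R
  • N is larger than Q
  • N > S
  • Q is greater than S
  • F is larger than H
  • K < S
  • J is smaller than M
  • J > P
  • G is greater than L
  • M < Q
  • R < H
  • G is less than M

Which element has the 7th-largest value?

H

Chaining the given pairs: L < P < J < K < R < H < F < S < G < M < Q < N.
The 7th largest is H.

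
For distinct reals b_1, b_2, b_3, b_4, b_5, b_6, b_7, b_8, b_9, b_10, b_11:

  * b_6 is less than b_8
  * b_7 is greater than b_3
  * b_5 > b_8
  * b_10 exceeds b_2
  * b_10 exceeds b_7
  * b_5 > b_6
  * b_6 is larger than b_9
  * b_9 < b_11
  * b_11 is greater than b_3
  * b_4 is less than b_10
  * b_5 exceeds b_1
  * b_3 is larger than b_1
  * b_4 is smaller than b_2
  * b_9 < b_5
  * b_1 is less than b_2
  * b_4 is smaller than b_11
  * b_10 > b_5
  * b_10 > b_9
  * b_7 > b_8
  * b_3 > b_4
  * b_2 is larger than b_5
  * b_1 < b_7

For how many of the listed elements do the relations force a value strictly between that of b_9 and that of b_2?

Chaining upward from b_9 reaches: b_6, b_8, b_11, b_7, b_5, b_10.
Chaining downward from b_2 reaches: b_6, b_1, b_8, b_4, b_5.
Strictly between b_9 and b_2 are those in both lists: b_6, b_8, b_5 — 3 elements.

3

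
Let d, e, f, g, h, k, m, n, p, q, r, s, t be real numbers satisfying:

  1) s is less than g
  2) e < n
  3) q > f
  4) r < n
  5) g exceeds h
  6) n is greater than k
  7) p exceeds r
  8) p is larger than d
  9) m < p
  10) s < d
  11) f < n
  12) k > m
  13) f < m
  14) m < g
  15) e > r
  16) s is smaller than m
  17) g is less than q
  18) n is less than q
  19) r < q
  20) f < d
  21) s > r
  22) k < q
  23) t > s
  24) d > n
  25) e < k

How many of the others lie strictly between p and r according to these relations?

6

The relations place r below p. An element lies strictly between them when it is forced above r and also forced below p.
Above r: {s, e, m, k, n, d, t, g, q}. Below p: {f, s, e, m, k, n, d}.
Intersection: {s, e, m, k, n, d} — 6.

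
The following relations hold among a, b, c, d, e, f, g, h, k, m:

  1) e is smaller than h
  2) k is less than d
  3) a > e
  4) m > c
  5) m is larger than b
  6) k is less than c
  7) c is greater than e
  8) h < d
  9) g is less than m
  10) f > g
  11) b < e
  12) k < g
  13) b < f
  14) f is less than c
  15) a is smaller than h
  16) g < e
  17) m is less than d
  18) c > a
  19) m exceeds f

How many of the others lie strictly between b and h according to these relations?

2

Chaining upward from b reaches: e, f, a, c, m, d.
Chaining downward from h reaches: k, g, e, a.
Strictly between b and h are those in both lists: e, a — 2 elements.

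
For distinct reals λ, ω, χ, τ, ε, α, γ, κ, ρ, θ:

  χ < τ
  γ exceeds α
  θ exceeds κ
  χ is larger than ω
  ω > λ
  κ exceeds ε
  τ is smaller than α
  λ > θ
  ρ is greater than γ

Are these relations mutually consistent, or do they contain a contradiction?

Every relation is compatible with ε < κ < θ < λ < ω < χ < τ < α < γ < ρ; the set is consistent.

consistent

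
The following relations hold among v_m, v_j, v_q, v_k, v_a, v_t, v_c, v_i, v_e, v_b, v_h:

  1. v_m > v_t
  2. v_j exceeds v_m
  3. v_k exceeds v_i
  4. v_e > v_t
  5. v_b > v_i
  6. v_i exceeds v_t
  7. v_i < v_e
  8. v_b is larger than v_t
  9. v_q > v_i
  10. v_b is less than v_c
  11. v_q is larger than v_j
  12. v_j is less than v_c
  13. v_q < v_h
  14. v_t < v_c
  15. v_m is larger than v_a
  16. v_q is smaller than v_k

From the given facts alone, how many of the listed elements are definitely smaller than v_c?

From v_c the given relations immediately reach v_t, v_j, v_b.
From those, v_m, v_i — 5 in total.
From those, v_a — 6 in total.
No other element is forced below v_c by the given relations, so the count is 6.

6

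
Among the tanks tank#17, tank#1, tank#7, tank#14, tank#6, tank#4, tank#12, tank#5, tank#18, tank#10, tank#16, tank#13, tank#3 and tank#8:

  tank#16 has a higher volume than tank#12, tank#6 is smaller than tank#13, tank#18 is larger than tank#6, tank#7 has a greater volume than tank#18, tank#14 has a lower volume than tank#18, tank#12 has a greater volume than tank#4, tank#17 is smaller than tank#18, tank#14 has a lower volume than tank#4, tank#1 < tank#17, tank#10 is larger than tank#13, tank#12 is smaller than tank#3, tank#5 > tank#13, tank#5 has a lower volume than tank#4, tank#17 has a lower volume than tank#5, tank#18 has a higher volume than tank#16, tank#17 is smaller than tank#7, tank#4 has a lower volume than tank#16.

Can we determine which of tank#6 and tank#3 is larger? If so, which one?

tank#3

Link the given pairs in sequence: tank#6 < tank#13; tank#13 < tank#5; tank#5 < tank#4; tank#4 < tank#12; tank#12 < tank#3.
Together: tank#6 < tank#13 < tank#5 < tank#4 < tank#12 < tank#3.
So tank#3 is larger.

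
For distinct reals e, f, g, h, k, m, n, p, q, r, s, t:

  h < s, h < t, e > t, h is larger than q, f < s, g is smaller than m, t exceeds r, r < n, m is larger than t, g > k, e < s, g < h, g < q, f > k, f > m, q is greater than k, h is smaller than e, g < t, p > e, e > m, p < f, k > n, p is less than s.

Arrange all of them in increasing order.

Each adjacent pair is fixed by a given relation: r < n; n < k; k < g; g < q; q < h; h < t; t < m; m < e; e < p; p < f; f < s. Chaining them end to end gives the full order.

r < n < k < g < q < h < t < m < e < p < f < s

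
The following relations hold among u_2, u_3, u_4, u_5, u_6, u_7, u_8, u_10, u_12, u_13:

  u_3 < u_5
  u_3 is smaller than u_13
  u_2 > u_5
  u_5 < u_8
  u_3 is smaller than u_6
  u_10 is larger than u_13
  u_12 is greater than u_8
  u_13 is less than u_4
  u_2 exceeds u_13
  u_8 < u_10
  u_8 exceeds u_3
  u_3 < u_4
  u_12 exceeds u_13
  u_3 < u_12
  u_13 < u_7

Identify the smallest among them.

u_3

Chaining upward from u_3: directly above it, u_13, u_6, u_5, u_8, u_4, u_12; then u_10, u_7, u_2.
That covers every other element, and nothing is given below u_3, so u_3 is the smallest.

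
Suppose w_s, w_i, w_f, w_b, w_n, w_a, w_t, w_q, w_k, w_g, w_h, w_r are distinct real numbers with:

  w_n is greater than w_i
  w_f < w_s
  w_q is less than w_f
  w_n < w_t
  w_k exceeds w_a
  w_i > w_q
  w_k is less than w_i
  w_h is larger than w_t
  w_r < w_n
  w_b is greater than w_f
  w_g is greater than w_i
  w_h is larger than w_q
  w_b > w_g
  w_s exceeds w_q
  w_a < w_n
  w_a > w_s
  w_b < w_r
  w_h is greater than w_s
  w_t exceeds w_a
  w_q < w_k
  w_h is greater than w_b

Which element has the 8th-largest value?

w_k

The consecutive relations fix a unique order: w_q < w_f < w_s < w_a < w_k < w_i < w_g < w_b < w_r < w_n < w_t < w_h.
Counting 8 from the largest end gives w_k.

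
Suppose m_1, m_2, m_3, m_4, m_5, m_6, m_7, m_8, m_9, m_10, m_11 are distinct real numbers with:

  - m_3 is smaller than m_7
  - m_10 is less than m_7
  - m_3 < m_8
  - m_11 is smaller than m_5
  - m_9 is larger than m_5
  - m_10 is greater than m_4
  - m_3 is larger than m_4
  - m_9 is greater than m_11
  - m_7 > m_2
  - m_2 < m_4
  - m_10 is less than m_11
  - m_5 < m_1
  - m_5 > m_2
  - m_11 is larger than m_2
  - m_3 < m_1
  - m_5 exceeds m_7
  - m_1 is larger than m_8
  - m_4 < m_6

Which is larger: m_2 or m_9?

Chaining the given relations: m_2 < m_4 < m_10 < m_7 < m_5 < m_9.
So m_2 < m_9; m_9 is the larger of the two.

m_9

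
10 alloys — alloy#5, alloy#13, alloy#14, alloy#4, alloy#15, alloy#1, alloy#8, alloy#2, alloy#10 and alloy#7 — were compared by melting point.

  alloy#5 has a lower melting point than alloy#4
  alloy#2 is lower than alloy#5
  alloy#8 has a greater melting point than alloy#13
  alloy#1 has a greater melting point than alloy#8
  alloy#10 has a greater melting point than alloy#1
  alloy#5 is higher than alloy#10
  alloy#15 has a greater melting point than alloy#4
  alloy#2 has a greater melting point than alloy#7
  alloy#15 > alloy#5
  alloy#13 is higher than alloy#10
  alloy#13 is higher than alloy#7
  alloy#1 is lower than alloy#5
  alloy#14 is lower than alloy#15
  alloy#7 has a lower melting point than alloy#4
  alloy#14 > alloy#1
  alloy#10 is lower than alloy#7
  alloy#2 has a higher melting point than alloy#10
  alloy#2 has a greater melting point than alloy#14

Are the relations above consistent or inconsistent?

inconsistent

We have alloy#1 < alloy#10 stated directly, yet also alloy#10 < alloy#7 < alloy#13 < alloy#8 < alloy#1 by chaining the others — so alloy#10 < alloy#1. Contradiction.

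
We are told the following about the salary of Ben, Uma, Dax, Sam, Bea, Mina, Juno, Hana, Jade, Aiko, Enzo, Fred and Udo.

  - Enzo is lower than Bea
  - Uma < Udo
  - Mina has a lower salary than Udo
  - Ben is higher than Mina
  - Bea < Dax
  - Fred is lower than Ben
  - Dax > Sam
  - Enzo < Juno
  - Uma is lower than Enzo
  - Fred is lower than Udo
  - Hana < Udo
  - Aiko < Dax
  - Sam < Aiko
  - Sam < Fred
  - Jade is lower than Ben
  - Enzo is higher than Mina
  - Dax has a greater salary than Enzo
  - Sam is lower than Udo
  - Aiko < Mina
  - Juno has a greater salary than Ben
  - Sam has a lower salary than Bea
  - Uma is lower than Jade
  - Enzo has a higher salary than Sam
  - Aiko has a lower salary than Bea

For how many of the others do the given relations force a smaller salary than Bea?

5

From Bea the given relations immediately reach Sam, Aiko, Enzo.
From those, Uma, Mina — 5 in total.
No other element is forced below Bea by the given relations, so the count is 5.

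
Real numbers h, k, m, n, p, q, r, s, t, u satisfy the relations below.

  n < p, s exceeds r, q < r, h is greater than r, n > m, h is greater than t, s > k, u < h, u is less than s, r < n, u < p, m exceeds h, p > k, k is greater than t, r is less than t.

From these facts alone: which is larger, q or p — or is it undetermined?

p

The relevant relations are q < r; r < t; t < h; h < m; m < n; n < p.
Chaining these gives q < r < t < h < m < n < p.
So p is larger.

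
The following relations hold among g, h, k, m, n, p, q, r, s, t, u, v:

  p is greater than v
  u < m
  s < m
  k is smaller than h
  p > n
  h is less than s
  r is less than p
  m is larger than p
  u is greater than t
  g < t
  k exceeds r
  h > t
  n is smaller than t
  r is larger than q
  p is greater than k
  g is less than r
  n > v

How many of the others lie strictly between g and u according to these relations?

1

The relations place g below u. An element lies strictly between them when it is forced above g and also forced below u.
Above g: {r, k, t, h, s, p, m}. Below u: {v, n, t}.
Intersection: {t} — 1.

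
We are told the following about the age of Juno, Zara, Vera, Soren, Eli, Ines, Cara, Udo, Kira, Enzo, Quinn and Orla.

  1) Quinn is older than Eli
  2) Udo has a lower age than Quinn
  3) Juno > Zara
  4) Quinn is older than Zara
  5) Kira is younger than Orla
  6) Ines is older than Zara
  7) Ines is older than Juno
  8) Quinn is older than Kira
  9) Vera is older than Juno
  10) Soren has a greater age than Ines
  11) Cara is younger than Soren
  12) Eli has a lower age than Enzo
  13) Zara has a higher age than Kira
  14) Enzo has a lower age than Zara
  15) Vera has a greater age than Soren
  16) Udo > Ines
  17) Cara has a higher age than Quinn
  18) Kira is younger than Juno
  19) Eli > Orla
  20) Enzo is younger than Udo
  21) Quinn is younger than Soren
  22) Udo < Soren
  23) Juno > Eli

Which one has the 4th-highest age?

Quinn

The consecutive relations fix a unique order: Kira < Orla < Eli < Enzo < Zara < Juno < Ines < Udo < Quinn < Cara < Soren < Vera.
Counting 4 from the largest end gives Quinn.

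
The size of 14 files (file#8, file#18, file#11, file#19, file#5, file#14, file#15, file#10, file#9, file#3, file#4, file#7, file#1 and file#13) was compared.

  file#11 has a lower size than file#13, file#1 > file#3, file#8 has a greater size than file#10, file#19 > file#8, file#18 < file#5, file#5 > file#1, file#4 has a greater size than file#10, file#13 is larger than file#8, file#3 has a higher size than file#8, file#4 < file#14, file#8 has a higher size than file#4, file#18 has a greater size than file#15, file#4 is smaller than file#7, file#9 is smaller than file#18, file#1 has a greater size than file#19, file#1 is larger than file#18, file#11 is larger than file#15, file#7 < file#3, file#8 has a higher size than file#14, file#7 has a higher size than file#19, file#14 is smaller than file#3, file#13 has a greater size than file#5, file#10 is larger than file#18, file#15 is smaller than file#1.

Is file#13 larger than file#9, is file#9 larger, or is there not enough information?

Link the given pairs in sequence: file#9 < file#18; file#18 < file#10; file#10 < file#4; file#4 < file#14; file#14 < file#8; file#8 < file#19; file#19 < file#7; file#7 < file#3; file#3 < file#1; file#1 < file#5; file#5 < file#13.
Chaining these gives file#9 < file#18 < file#10 < file#4 < file#14 < file#8 < file#19 < file#7 < file#3 < file#1 < file#5 < file#13.
So file#13 is larger.

file#13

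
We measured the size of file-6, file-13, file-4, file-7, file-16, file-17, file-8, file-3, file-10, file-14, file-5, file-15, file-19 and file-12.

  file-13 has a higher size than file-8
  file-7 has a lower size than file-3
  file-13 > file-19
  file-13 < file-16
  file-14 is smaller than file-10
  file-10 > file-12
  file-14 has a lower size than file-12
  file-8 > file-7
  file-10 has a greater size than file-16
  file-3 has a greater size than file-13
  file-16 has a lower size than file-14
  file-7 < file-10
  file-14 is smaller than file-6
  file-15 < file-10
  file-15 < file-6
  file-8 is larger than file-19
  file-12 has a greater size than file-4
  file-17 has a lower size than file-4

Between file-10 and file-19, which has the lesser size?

file-19

Link the given pairs in sequence: file-19 < file-8; file-8 < file-13; file-13 < file-16; file-16 < file-14; file-14 < file-12; file-12 < file-10.
Together: file-19 < file-8 < file-13 < file-16 < file-14 < file-12 < file-10.
So file-19 < file-10; file-19 is the smaller of the two.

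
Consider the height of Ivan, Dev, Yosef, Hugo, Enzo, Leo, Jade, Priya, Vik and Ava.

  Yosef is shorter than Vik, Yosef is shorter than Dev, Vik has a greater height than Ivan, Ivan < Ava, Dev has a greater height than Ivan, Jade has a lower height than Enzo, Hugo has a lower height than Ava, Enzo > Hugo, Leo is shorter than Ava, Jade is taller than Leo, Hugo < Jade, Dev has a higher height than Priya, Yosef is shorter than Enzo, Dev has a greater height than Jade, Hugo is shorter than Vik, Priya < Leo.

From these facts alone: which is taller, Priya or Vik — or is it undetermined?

undetermined

Following every chain through Priya: above Priya we get Leo, Jade, Enzo, Dev, Ava.
Vik is not reached, and no chain runs the other way from Vik to Priya.
So the given relations leave the order of Priya and Vik undetermined.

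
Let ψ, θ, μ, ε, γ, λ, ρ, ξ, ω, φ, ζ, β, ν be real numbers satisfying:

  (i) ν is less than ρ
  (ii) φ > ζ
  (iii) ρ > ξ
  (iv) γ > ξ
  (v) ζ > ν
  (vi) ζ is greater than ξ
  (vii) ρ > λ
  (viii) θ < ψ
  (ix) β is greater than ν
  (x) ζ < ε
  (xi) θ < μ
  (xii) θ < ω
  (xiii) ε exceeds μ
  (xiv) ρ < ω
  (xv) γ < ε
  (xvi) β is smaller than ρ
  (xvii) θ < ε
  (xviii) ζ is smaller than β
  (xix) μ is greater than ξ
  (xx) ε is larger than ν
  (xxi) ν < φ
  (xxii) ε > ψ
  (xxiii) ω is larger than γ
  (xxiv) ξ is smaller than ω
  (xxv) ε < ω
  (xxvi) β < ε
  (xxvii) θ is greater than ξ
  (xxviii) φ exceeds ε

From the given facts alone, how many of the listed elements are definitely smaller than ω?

11

From ω the given relations immediately reach ξ, γ, θ, ρ, ε.
From those, ν, ζ, μ, ψ, β, λ — 11 in total.
Nothing else is reachable below ω; 11 in all.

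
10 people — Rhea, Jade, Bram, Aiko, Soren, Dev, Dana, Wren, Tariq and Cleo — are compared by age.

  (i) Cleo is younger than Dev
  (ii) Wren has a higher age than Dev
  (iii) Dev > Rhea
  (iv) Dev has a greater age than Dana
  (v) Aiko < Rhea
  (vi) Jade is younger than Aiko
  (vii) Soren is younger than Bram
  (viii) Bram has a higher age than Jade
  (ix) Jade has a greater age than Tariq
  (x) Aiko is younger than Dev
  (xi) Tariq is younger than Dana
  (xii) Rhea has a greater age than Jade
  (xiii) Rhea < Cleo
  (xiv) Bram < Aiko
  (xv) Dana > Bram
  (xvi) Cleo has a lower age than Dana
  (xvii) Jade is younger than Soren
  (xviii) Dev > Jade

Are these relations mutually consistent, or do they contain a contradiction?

Every relation is compatible with Tariq < Jade < Soren < Bram < Aiko < Rhea < Cleo < Dana < Dev < Wren; the set is consistent.

consistent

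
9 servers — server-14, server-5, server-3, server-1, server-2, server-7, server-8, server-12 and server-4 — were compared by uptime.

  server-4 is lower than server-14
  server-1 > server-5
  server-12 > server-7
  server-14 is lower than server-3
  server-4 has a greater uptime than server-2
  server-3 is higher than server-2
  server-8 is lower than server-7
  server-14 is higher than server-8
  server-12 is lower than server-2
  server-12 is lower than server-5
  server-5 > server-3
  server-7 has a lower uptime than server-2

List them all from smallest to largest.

Each adjacent pair is fixed by a given relation: server-8 < server-7; server-7 < server-12; server-12 < server-2; server-2 < server-4; server-4 < server-14; server-14 < server-3; server-3 < server-5; server-5 < server-1. Chaining them end to end gives the full order.

server-8 < server-7 < server-12 < server-2 < server-4 < server-14 < server-3 < server-5 < server-1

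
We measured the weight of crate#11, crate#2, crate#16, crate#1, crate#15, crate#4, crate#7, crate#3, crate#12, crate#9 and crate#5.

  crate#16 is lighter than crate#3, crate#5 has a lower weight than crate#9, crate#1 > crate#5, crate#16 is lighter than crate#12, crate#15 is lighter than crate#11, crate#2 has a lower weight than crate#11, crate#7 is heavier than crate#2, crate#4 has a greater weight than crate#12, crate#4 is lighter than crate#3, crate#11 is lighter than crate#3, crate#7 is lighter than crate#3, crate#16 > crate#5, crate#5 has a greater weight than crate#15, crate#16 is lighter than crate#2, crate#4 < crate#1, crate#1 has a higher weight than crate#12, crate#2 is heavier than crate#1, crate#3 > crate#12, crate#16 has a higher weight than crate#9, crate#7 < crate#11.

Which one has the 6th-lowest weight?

crate#4

Piecing the relations together gives one ordering: crate#15 < crate#5 < crate#9 < crate#16 < crate#12 < crate#4 < crate#1 < crate#2 < crate#7 < crate#11 < crate#3.
The 6th smallest is crate#4.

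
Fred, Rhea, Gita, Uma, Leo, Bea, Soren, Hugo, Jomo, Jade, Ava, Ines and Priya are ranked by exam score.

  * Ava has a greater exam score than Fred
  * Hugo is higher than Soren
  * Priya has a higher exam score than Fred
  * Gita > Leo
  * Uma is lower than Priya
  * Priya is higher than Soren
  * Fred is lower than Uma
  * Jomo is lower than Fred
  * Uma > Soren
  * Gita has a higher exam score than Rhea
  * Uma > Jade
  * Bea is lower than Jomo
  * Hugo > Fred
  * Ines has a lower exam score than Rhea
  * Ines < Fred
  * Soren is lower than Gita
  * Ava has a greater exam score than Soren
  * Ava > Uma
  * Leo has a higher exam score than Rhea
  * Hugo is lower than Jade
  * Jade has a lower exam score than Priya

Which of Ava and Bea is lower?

Chaining the given relations: Bea < Jomo < Fred < Hugo < Jade < Uma < Ava.
So Bea < Ava; Bea is the lower of the two.

Bea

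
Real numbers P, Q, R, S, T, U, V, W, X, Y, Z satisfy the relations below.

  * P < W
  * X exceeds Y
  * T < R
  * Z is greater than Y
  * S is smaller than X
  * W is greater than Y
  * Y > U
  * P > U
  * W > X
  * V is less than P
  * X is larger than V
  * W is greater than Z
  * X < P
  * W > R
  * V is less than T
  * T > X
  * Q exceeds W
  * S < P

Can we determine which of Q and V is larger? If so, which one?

Q

Chaining the given relations: V < X < P < W < Q.
So Q is larger.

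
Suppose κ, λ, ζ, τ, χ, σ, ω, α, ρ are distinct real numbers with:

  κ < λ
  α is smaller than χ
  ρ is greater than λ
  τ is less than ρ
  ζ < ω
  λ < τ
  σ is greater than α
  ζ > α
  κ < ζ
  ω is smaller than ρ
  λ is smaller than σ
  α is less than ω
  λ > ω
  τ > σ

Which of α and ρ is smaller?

α < ζ < ω < λ < σ < τ < ρ, by transitivity through ζ, ω, λ, σ, τ.
So α < ρ; α is the smaller of the two.

α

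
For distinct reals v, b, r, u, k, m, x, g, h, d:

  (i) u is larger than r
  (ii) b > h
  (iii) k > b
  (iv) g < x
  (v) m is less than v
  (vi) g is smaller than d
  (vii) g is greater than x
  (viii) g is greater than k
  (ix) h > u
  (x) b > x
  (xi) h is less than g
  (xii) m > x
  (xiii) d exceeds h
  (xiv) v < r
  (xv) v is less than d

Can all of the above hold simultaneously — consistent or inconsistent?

Chaining the given relations yields x < m < v < r < u < h < b < k < g, so x < g. But one relation states g < x. These cannot both hold.

inconsistent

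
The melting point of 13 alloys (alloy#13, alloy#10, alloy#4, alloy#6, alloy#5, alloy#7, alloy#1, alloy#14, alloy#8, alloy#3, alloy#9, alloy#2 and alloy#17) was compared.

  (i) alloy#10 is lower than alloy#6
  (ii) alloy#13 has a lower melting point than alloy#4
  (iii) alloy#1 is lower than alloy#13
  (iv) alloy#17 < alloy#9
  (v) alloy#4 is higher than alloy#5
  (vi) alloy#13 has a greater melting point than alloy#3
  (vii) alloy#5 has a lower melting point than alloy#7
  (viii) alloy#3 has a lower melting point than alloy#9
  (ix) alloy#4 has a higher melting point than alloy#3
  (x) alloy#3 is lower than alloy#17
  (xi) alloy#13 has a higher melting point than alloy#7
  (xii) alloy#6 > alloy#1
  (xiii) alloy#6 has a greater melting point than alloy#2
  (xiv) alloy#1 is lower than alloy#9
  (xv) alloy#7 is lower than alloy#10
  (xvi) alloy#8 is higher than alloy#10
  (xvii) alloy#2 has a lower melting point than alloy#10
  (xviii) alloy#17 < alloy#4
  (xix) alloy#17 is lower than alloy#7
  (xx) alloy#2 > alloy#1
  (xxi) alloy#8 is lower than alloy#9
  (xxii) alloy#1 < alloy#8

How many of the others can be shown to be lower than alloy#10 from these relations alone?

Directly below alloy#10: alloy#2, alloy#7.
One step further: alloy#5, alloy#1, alloy#17 (5 so far).
One step further: alloy#3 (6 so far).
Nothing else is reachable below alloy#10; 6 in all.

6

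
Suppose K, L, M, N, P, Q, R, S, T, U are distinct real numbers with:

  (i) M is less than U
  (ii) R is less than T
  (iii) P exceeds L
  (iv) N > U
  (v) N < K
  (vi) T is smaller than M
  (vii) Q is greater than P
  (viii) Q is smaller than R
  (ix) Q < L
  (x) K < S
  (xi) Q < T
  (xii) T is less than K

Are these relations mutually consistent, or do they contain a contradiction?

We have Q < L stated directly, yet also L < P < Q by chaining the others — so L < Q. Contradiction.

inconsistent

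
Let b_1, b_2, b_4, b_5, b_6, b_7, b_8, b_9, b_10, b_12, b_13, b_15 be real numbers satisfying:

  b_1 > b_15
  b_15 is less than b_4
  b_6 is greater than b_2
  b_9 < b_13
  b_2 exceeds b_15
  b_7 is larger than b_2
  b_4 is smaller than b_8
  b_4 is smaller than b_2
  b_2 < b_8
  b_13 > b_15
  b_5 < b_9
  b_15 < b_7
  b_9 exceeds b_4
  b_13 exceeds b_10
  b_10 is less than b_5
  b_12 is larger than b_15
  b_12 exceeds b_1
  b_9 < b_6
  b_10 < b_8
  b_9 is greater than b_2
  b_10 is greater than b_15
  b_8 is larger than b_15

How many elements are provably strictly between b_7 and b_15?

2

The relations place b_15 below b_7. An element lies strictly between them when it is forced above b_15 and also forced below b_7.
Above b_15: {b_10, b_5, b_4, b_1, b_2, b_9, b_6, b_12, b_13, b_8}. Below b_7: {b_4, b_2}.
Intersection: {b_4, b_2} — 2.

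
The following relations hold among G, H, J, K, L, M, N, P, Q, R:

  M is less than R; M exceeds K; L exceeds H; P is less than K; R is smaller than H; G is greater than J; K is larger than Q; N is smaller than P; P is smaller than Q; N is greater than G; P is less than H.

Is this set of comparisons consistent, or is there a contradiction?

consistent

The single ordering J < G < N < P < Q < K < M < R < H < L satisfies every listed relation, so no contradiction arises.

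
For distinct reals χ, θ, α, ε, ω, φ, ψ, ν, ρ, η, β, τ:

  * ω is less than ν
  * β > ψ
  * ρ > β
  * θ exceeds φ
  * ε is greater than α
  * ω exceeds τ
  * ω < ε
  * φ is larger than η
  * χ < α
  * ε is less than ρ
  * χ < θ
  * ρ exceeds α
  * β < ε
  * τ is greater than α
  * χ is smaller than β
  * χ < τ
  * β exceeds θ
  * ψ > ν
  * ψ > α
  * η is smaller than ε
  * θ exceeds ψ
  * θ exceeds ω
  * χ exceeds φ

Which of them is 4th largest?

The consecutive relations fix a unique order: η < φ < χ < α < τ < ω < ν < ψ < θ < β < ε < ρ.
Counting 4 from the largest end gives θ.

θ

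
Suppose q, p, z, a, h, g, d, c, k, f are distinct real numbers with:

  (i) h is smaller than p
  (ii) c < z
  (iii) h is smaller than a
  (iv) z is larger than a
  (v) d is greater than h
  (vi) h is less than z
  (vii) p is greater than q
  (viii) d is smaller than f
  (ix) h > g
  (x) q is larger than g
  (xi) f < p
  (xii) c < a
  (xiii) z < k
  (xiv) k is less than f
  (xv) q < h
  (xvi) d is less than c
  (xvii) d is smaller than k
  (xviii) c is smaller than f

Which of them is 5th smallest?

The consecutive relations fix a unique order: g < q < h < d < c < a < z < k < f < p.
The 5th smallest is c.

c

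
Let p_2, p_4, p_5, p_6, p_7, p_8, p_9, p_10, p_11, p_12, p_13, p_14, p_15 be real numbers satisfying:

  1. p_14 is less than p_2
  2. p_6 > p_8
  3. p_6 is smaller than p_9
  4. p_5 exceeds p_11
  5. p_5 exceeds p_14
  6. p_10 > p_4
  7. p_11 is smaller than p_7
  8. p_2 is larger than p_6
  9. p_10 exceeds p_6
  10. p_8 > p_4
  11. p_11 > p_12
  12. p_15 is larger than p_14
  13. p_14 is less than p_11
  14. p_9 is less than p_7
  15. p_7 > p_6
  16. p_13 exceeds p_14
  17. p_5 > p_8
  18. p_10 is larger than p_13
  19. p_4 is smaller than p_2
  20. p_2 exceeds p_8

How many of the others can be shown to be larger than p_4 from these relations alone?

7

Directly above p_4: p_8, p_2, p_10.
One step further: p_6, p_5 (5 so far).
One step further: p_9, p_7 (7 so far).
Nothing else is reachable above p_4; 7 in all.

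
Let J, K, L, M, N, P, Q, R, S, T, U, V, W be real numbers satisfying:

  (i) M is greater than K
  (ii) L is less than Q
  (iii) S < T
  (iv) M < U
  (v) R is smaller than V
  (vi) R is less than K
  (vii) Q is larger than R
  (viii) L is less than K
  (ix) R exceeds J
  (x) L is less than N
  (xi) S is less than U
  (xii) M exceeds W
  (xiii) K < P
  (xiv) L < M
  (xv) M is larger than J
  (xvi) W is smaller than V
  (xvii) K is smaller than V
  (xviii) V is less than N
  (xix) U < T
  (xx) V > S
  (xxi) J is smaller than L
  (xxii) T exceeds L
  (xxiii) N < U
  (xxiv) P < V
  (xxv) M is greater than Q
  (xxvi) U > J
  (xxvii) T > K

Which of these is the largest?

T

J is not greatest since J < U; L is not greatest since L < M; S is not greatest since S < U; W is not greatest since W < M; R is not greatest since R < K; K is not greatest since K < P; P is not greatest since P < V; Q is not greatest since Q < M; V is not greatest since V < N; M is not greatest since M < U; N is not greatest since N < U; U is not greatest since U < T.
Only T has nothing above it, so T is the largest.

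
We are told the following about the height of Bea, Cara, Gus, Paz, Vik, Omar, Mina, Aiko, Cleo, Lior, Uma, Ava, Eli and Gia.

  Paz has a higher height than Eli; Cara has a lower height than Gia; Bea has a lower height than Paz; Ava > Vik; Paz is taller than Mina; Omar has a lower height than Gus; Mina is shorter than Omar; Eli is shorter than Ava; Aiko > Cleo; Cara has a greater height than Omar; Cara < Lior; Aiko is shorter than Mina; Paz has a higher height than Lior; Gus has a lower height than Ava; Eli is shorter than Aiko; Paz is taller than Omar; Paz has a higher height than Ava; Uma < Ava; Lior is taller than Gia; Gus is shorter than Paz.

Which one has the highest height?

Chaining downward from Paz: directly below it, Bea, Eli, Mina, Omar, Gus, Ava, Lior; then Vik, Uma, Aiko, Cara, Gia; then Cleo.
That covers every other element, and nothing is given above Paz, so Paz is the highest height.

Paz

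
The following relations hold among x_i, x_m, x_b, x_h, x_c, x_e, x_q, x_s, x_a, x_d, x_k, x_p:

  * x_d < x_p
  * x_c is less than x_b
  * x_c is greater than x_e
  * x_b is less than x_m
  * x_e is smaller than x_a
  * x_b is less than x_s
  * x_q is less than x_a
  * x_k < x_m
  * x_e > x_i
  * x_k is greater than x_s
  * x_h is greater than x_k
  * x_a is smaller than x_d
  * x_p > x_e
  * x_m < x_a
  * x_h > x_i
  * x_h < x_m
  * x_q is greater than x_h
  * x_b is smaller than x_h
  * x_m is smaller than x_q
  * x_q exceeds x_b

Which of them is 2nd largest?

x_d

Piecing the relations together gives one ordering: x_i < x_e < x_c < x_b < x_s < x_k < x_h < x_m < x_q < x_a < x_d < x_p.
Counting 2 from the largest end gives x_d.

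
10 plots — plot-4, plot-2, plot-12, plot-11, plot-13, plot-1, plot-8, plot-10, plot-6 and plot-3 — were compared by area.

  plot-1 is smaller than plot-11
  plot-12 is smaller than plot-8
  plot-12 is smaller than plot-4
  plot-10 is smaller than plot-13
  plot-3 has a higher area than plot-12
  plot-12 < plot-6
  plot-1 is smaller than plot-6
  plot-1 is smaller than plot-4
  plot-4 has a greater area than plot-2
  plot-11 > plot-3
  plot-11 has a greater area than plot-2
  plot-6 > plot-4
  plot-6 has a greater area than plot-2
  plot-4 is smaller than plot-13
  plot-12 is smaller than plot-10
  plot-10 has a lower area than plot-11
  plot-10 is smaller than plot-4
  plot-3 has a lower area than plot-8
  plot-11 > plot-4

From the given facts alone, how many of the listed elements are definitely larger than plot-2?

4

Directly above plot-2: plot-4, plot-6, plot-11.
One step further: plot-13 (4 so far).
Nothing else is reachable above plot-2; 4 in all.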